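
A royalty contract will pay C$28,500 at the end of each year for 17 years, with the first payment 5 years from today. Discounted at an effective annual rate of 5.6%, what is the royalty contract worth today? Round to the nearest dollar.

C$247,187

Value one period before first payment (t=4): 28500 × [1 − (1+0.056)^(−17)] / 0.056 = 28500 × 10.785418 = 307,384.4090
PV₀ = 307,384.4090 / (1+0.056)^4 = 307,384.4090 / 1.243528 = 247,187.3052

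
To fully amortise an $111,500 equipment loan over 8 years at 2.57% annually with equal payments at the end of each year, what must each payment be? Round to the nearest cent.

Annuity-PV factor = 7.148784; PMT = 111500 / 7.148784 = 15,597.0573

$15,597.06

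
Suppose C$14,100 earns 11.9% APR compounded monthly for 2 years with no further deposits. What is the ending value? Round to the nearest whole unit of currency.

With 12 periods per year: i = 0.00991667, n = 24.
FV = PV·(1+i)^n = 14,100 × 1.267223 = 17,867.8402

C$17,868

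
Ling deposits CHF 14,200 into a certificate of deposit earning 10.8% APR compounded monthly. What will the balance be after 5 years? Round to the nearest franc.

CHF 24,309

i = 0.108/12 = 0.009 per month; n = 5·12 = 60.
14,200 × (1+0.009)^60 = 14,200 × 1.711867 = 24,308.5088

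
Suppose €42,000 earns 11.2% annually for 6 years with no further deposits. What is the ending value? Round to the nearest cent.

€79,410.52

FV = 42,000 × (1 + 0.112)^6 = 79,410.5152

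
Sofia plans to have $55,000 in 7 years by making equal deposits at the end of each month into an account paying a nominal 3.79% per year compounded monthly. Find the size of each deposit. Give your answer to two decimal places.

$572.77

With 12 periods per year: i = 0.00315833, n = 84.
PMT = 55000 / ( [(1+0.00315833)^84 − 1] / 0.00315833 ) = 55000 / 96.024407 = 572.7710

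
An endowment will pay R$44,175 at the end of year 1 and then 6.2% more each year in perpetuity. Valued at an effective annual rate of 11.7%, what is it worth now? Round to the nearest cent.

PV = D₁/(r − g) = 44175/(0.117 − 0.062) = 803,181.8182

R$803,181.82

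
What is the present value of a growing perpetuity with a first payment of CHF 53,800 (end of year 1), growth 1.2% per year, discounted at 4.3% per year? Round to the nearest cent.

PV = D₁/(r − g) = 53800/(0.043 − 0.012) = 1,735,483.8710

CHF 1,735,483.87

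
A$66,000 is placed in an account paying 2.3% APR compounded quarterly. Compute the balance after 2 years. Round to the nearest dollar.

With 4 periods per year: i = 0.00575, n = 8.
66,000 × (1+0.00575)^8 = 66,000 × 1.046936 = 69,097.8072

A$69,098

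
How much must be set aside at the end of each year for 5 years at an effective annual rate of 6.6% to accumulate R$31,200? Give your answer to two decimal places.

PMT = 31200 / ( [(1+0.066)^5 − 1] / 0.066 ) = 31200 / 5.705016 = 5,468.8712

R$5,468.87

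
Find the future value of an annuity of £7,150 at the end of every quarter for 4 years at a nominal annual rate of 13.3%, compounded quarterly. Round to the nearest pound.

£147,874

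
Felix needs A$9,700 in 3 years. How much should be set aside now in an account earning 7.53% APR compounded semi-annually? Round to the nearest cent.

i = 0.0753/2 = 0.03765 per half-year; n = 3·2 = 6.
PV = 9,700 / (1 + 0.03765)^6 = 9,700 / 1.248261 = 7,770.8118

A$7,770.81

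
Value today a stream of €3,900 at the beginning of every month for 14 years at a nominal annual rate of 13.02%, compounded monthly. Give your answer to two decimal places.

Periodic rate i = 0.1302/12 = 0.01085; n = 14 × 12 = 168 periods.
PV = PMT · [1 − (1+i)^(−n)] / i × (1+i) = 3900 · 77.964317 = 304,060.8350
(Beginning-of-period payments → annuity-due factor ×(1+i).)

€304,060.83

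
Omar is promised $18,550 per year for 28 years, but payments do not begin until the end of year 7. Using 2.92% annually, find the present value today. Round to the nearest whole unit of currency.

$295,754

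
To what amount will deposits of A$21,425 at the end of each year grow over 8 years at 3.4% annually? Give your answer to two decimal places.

A$193,244.15

FV = 21425 × [(1+0.034)^8 − 1] / 0.034 = 21425 × 9.019563 = 193,244.1458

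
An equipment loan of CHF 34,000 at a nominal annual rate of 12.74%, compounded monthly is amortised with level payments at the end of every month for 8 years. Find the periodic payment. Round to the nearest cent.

CHF 566.51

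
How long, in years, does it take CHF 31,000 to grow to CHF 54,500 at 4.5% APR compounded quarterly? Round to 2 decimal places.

Periodic rate i = 0.045/4 = 0.01125.
(1+i)^n = 54500/31000 = 1.75806, so n = ln 1.75806 / ln 1.01125 = 50.4339 quarters
= 50.4339/4 years

12.61 years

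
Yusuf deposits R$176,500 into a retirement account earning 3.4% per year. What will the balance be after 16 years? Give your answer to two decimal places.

R$301,351.48

FV = 176,500 × (1 + 0.034)^16 = 301,351.4808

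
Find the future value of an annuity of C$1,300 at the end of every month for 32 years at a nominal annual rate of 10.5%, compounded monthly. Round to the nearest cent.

C$4,066,623.16

i = 0.105/12 = 0.00875 per month; n = 32·12 = 384.
FV = PMT · [(1+i)^n − 1] / i = 1300 · 3128.171659 = 4,066,623.1564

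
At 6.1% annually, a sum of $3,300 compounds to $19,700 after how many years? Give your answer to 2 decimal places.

30.17 years

(1+i)^n = 19700/3300 = 5.96970, so n = ln 5.96970 / ln 1.061 = 30.1746 years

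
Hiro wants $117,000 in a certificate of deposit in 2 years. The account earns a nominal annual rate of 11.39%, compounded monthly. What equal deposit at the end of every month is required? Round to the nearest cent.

i = 0.1139/12 = 0.00949167 per month; n = 2·12 = 24.
FV-annuity factor = 26.811488; PMT = 117000 / 26.811488 = 4,363.8011

$4,363.80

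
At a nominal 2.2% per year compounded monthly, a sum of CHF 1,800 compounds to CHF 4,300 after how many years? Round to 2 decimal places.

39.62 years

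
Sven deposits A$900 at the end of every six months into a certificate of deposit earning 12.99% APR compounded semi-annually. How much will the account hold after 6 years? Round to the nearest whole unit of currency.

With 2 periods per year: i = 0.06495, n = 12.
Accumulation factor s(12|0.06495) = 17.365621; FV = 900 × 17.365621 = 15,629.0586

A$15,629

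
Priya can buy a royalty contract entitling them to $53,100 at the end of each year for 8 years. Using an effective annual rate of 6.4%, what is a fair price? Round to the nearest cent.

$324,582.67

PV = PMT · [1 − (1+i)^(−n)] / i = 53100 · 6.112668 = 324,582.6677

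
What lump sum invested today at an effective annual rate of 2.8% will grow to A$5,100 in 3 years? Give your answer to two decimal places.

PV = FV·(1+i)^(−n) = 5,100 × 0.920493 = 4,694.5161

A$4,694.52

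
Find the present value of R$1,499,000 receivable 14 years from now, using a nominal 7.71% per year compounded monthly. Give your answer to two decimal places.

i = 0.0771/12 = 0.006425 per month; n = 14·12 = 168.
PV = FV·(1+i)^(−n) = 1,499,000 × 0.340975 = 511,120.9674

R$511,120.97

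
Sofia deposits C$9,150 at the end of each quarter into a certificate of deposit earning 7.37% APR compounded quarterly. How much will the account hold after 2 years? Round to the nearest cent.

With 4 periods per year: i = 0.018425, n = 8.
FV = 9150 × [(1+0.018425)^8 − 1] / 0.018425 = 9150 × 8.535355 = 78,098.5008

C$78,098.50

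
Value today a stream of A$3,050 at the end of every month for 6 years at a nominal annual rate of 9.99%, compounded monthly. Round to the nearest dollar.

A$164,680

With 12 periods per year: i = 0.008325, n = 72.
PV = 3050 × [1 − (1+0.008325)^(−72)] / 0.008325 = 3050 × 53.993362 = 164,679.7528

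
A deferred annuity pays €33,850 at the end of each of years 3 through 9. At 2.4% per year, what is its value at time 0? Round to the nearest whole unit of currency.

€205,753

PV at t=2 (ordinary 7-year annuity): 33850 × a(7|0.024) = 33850 × 6.373627 = 215,747.2806
PV₀ = 215,747.2806 / (1+0.024)^2 = 215,747.2806 / 1.048576 = 205,752.6404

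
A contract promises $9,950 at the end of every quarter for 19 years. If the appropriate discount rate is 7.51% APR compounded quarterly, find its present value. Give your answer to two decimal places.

$401,047.88

i = 0.0751/4 = 0.018775 per quarter; n = 19·4 = 76.
PV = 9950 × [1 − (1+0.018775)^(−76)] / 0.018775 = 9950 × 40.306320 = 401,047.8831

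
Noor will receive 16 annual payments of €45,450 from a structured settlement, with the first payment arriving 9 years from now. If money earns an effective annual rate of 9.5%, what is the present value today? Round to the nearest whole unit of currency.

€177,287

Value one period before first payment (t=8): 45450 × [1 − (1+0.095)^(−16)] / 0.095 = 45450 × 8.062260 = 366,429.7296
Discount back 8 years: 366,429.7296 × (1+0.095)^(−8) = 366,429.7296 × 0.483824 = 177,287.3501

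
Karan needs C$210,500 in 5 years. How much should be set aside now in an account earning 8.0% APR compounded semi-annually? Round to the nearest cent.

With 2 periods per year: i = 0.04, n = 10.
PV = 210,500 / (1 + 0.04)^10 = 210,500 / 1.480244 = 142,206.2575

C$142,206.26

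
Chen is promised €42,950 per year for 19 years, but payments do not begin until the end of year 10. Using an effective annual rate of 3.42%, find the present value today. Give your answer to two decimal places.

PV at t=9 (ordinary 19-year annuity): 42950 × a(19|0.0342) = 42950 × 13.805437 = 592,943.5148
PV₀ = 592,943.5148 / (1+0.0342)^9 = 592,943.5148 / 1.353446 = 438,099.2629

€438,099.26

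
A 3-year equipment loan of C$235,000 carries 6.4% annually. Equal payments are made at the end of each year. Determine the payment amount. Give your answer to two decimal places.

Annuity-PV factor = 2.653352; PMT = 235000 / 2.653352 = 88,567.2032

C$88,567.20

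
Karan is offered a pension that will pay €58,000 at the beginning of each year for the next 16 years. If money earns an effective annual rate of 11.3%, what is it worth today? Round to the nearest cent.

€468,254.21

Annuity factor a(16|0.113) × (1+i) = 8.073348; PV = 58000 × 8.073348 = 468,254.2083
Payments are at the start of each period, so multiply by (1+i).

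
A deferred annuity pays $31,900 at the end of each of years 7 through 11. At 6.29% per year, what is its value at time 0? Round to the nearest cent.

Value one period before first payment (t=6): 31900 × [1 − (1+0.0629)^(−5)] / 0.0629 = 31900 × 4.179338 = 133,320.8977
PV₀ = 133,320.8977 / (1+0.0629)^6 = 133,320.8977 / 1.441964 = 92,457.8493

$92,457.85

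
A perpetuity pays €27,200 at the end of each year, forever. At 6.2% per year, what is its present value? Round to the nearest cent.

PV = PMT / i = 27200 / 0.062 = 438,709.6774

€438,709.68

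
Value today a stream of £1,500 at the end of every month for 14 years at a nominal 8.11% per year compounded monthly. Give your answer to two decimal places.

£150,364.78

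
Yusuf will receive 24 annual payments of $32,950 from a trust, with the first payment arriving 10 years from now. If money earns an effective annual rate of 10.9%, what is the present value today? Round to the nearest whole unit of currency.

Value one period before first payment (t=9): 32950 × [1 − (1+0.109)^(−24)] / 0.109 = 32950 × 8.408334 = 277,054.5972
Discount back 9 years: 277,054.5972 × (1+0.109)^(−9) = 277,054.5972 × 0.394109 = 109,189.6429

$109,190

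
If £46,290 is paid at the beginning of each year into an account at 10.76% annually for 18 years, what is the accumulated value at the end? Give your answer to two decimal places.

Accumulation factor s(18|0.1076) × (1+i) = 54.489718; FV = 46290 × 54.489718 = 2,522,329.0277
(annuity-due: payments at period start, so ×(1+i).)

£2,522,329.03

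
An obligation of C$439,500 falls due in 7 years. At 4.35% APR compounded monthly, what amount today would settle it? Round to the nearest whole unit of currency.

i = 0.0435/12 = 0.003625 per month; n = 7·12 = 84.
Discount factor = (1+0.003625)^(−84) = 0.737898; PV = 439,500 × 0.737898 = 324,306.2525

C$324,306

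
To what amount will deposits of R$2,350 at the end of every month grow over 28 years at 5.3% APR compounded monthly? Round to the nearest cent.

R$1,807,015.82

Periodic rate i = 0.053/12 = 0.00441667; n = 28 × 12 = 336 periods.
FV = PMT · [(1+i)^n − 1] / i = 2350 · 768.942900 = 1,807,015.8159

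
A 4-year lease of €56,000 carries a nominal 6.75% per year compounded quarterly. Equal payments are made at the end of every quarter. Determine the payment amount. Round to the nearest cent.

€4,023.01

Periodic rate i = 0.0675/4 = 0.016875; n = 4 × 4 = 16 periods.
Annuity-PV factor = 13.919930; PMT = 56000 / 13.919930 = 4,023.0088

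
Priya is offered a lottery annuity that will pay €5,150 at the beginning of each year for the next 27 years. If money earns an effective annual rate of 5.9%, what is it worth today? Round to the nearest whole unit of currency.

PV = 5150 × [1 − (1+0.059)^(−27)] / 0.059 × (1+i) = 5150 × 14.131002 = 72,774.6613
Payments are at the start of each period, so multiply by (1+i).

€72,775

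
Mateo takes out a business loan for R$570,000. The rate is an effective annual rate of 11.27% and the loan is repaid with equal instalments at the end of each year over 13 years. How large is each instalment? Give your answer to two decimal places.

R$85,595.87

Annuity-PV factor = 6.659199; PMT = 570000 / 6.659199 = 85,595.8740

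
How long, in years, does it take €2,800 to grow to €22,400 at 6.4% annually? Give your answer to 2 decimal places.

33.52 years

n = ln(22400/2800) / ln(1+0.064) = ln(8.00000) / 0.062035 = 33.5202 years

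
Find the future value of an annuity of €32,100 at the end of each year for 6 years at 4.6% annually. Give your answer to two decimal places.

€216,155.21

Accumulation factor s(6|0.046) = 6.733807; FV = 32100 × 6.733807 = 216,155.2083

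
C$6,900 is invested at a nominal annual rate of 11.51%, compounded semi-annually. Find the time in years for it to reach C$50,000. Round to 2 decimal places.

Periodic rate i = 0.1151/2 = 0.05755.
(1+i)^n = 50000/6900 = 7.24638, so n = ln 7.24638 / ln 1.05755 = 35.3946 half-years
= 35.3946/2 years

17.70 years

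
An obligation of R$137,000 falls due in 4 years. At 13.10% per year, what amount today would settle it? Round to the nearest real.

R$83,728

Discount factor = (1+0.131)^(−4) = 0.611152; PV = 137,000 × 0.611152 = 83,727.8901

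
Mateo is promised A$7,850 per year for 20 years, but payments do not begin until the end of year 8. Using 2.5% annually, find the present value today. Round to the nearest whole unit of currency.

A$102,950

Value one period before first payment (t=7): 7850 × [1 − (1+0.025)^(−20)] / 0.025 = 7850 × 15.589162 = 122,374.9239
PV₀ = 122,374.9239 / (1+0.025)^7 = 122,374.9239 / 1.188686 = 102,949.7692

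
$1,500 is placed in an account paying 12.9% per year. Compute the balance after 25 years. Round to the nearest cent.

$31,148.69

1,500 × (1+0.129)^25 = 1,500 × 20.765794 = 31,148.6915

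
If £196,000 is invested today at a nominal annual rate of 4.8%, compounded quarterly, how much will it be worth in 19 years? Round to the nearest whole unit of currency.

With 4 periods per year: i = 0.012, n = 76.
196,000 × (1+0.012)^76 = 196,000 × 2.475819 = 485,260.5897

£485,261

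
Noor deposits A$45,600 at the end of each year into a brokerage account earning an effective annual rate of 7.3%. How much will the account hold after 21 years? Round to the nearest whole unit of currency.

A$2,118,408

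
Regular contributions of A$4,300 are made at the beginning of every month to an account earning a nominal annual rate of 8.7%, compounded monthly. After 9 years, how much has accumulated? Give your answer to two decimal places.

A$706,044.04

Periodic rate i = 0.087/12 = 0.00725; n = 9 × 12 = 108 periods.
FV = 4300 × [(1+0.00725)^108 − 1] / 0.00725 × (1+i) = 4300 × 164.196288 = 706,044.0402
(Beginning-of-period payments → annuity-due factor ×(1+i).)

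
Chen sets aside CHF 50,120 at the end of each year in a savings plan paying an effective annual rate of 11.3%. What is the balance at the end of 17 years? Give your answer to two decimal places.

Accumulation factor s(17|0.113) = 45.768890; FV = 50120 × 45.768890 = 2,293,936.7582

CHF 2,293,936.76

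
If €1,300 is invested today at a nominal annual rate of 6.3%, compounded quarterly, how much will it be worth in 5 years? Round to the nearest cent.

With 4 periods per year: i = 0.01575, n = 20.
FV = 1,300 × (1 + 0.01575)^20 = 1,776.9695

€1,776.97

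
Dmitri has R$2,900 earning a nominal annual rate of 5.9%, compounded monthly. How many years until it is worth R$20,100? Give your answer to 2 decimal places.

32.89 years

Periodic rate i = 0.059/12 = 0.00491667.
n = ln(20100/2900) / ln(1+0.00491667) = ln(6.93103) / 0.004905 = 394.7318 months
= 394.7318/12 years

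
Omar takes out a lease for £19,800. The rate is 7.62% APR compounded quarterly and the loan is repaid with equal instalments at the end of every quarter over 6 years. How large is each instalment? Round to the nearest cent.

i = 0.0762/4 = 0.01905 per quarter; n = 6·4 = 24.
PMT = 19800 / ( [1 − (1+0.01905)^(−24)] / 0.01905 ) = 19800 / 19.119060 = 1,035.6157

£1,035.62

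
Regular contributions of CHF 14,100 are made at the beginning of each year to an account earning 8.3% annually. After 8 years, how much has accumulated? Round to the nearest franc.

FV = PMT · [(1+i)^n − 1] / i × (1+i) = 14100 · 11.645044 = 164,195.1177
Payments are at the start of each period, so multiply by (1+i).

CHF 164,195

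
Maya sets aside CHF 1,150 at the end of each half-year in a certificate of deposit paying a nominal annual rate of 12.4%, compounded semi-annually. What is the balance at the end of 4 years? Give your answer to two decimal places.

CHF 11,464.12

With 2 periods per year: i = 0.062, n = 8.
Accumulation factor s(8|0.062) = 9.968801; FV = 1150 × 9.968801 = 11,464.1206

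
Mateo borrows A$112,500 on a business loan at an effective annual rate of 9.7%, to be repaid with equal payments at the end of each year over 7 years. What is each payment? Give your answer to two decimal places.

Annuity-PV factor = 4.916881; PMT = 112500 / 4.916881 = 22,880.3577

A$22,880.36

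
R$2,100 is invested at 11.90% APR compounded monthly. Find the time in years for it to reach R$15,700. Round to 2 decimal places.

Periodic rate i = 0.119/12 = 0.00991667.
(1+i)^n = 15700/2100 = 7.47619, so n = ln 7.47619 / ln 1.00992 = 203.8671 months
= 203.8671/12 years

16.99 years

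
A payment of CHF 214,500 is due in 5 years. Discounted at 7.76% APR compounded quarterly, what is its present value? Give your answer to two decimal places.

CHF 146,061.15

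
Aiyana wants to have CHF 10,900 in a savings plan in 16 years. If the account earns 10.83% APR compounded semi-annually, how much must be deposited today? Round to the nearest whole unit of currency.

With 2 periods per year: i = 0.05415, n = 32.
Discount factor = (1+0.05415)^(−32) = 0.184979; PV = 10,900 × 0.184979 = 2,016.2727

CHF 2,016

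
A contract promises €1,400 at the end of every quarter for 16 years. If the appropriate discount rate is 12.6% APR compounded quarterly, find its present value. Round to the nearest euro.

Periodic rate i = 0.126/4 = 0.0315; n = 16 × 4 = 64 periods.
Annuity factor a(64|0.0315) = 27.384304; PV = 1400 × 27.384304 = 38,338.0253

€38,338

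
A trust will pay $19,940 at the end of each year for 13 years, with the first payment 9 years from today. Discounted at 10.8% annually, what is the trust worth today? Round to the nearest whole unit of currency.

Value one period before first payment (t=8): 19940 × [1 − (1+0.108)^(−13)] / 0.108 = 19940 × 6.818307 = 135,957.0333
Discount back 8 years: 135,957.0333 × (1+0.108)^(−8) = 135,957.0333 × 0.440232 = 59,852.6793

$59,853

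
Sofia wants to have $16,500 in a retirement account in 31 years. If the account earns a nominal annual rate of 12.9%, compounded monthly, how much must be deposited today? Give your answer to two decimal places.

$309.04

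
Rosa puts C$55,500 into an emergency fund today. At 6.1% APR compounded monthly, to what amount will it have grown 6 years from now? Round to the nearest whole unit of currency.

With 12 periods per year: i = 0.00508333, n = 72.
FV = 55,500 × (1 + 0.00508333)^72 = 79,954.3552

C$79,954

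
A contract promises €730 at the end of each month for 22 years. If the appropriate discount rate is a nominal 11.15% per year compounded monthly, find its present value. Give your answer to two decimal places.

€71,728.68

i = 0.1115/12 = 0.00929167 per month; n = 22·12 = 264.
Annuity factor a(264|0.00929167) = 98.258467; PV = 730 × 98.258467 = 71,728.6809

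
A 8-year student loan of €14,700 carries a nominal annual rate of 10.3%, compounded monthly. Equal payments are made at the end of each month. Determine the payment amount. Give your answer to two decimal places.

With 12 periods per year: i = 0.00858333, n = 96.
Annuity-PV factor = 65.217246; PMT = 14700 / 65.217246 = 225.4005

€225.40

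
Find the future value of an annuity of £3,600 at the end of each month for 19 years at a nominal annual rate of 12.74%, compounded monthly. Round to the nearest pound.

£3,428,177

Periodic rate i = 0.1274/12 = 0.0106167; n = 19 × 12 = 228 periods.
FV = 3600 × [(1+0.0106167)^228 − 1] / 0.0106167 = 3600 × 952.271347 = 3,428,176.8489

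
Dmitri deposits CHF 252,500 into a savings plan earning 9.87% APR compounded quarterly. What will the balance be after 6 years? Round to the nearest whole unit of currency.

CHF 453,241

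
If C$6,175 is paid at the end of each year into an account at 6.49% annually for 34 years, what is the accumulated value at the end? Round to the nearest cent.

FV = 6175 × [(1+0.0649)^34 − 1] / 0.0649 = 6175 × 115.285611 = 711,888.6478

C$711,888.65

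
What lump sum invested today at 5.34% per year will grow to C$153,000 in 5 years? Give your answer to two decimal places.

Discount factor = (1+0.0534)^(−5) = 0.770963; PV = 153,000 × 0.770963 = 117,957.3102

C$117,957.31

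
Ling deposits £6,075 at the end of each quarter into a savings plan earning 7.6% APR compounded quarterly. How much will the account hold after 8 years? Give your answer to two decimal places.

£264,200.93

Periodic rate i = 0.076/4 = 0.019; n = 8 × 4 = 32 periods.
FV = PMT · [(1+i)^n − 1] / i = 6075 · 43.489865 = 264,200.9313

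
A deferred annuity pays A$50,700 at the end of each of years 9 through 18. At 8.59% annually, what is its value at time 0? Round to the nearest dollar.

PV at t=8 (ordinary 10-year annuity): 50700 × a(10|0.0859) = 50700 × 6.535118 = 331,330.4788
PV₀ = 331,330.4788 / (1+0.0859)^8 = 331,330.4788 / 1.933386 = 171,373.1277

A$171,373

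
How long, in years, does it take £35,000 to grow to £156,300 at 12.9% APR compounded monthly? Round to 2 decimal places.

11.66 years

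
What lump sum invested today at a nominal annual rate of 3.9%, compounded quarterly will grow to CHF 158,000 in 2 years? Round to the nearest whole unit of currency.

i = 0.039/4 = 0.00975 per quarter; n = 2·4 = 8.
Discount factor = (1+0.00975)^(−8) = 0.925314; PV = 158,000 × 0.925314 = 146,199.6026

CHF 146,200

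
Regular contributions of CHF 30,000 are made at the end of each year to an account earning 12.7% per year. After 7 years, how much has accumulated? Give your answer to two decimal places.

FV = 30000 × [(1+0.127)^7 − 1] / 0.127 = 30000 × 10.308907 = 309,267.2072

CHF 309,267.21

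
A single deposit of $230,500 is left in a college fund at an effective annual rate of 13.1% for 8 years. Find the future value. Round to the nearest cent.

$617,123.05

FV = 230,500 × (1 + 0.131)^8 = 617,123.0517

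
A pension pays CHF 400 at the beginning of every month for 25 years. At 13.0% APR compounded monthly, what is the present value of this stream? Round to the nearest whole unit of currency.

Periodic rate i = 0.13/12 = 0.0108333; n = 25 × 12 = 300 periods.
Annuity factor a(300|0.0108333) × (1+i) = 89.625970; PV = 400 × 89.625970 = 35,850.3881
Payments are at the start of each period, so multiply by (1+i).

CHF 35,850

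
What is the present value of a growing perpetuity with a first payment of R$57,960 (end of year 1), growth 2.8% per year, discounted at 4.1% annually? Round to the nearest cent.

R$4,458,461.54

PV = PMT / (i − g) = 57960 / (0.041 − 0.028) = 57960 / 0.013000 = 4,458,461.5385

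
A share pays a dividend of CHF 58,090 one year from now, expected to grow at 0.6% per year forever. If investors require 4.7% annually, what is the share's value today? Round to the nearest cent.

PV = D₁/(r − g) = 58090/(0.047 − 0.006) = 1,416,829.2683

CHF 1,416,829.27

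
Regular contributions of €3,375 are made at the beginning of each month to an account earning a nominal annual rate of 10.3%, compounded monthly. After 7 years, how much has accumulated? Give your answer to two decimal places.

€416,475.72

i = 0.103/12 = 0.00858333 per month; n = 7·12 = 84.
FV = 3375 × [(1+0.00858333)^84 − 1] / 0.00858333 × (1+i) = 3375 × 123.400214 = 416,475.7216
Payments are at the start of each period, so multiply by (1+i).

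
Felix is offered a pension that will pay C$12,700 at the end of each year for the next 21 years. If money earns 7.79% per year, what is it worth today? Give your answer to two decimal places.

PV = 12700 × [1 − (1+0.0779)^(−21)] / 0.0779 = 12700 × 10.180441 = 129,291.6012

C$129,291.60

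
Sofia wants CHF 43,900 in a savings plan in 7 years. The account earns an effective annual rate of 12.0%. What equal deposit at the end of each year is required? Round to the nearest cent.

CHF 4,351.27

FV-annuity factor = 10.089012; PMT = 43900 / 10.089012 = 4,351.2686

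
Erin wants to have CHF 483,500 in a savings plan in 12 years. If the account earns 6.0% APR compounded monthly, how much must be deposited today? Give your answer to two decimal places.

CHF 235,767.31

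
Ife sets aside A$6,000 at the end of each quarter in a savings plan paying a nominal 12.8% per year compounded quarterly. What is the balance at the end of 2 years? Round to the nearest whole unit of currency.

i = 0.128/4 = 0.032 per quarter; n = 2·4 = 8.
FV = PMT · [(1+i)^n − 1] / i = 6000 · 8.955697 = 53,734.1846

A$53,734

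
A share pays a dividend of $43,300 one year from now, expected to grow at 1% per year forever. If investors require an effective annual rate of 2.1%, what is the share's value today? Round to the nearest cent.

$3,936,363.64

PV = D₁/(r − g) = 43300/(0.021 − 0.01) = 3,936,363.6364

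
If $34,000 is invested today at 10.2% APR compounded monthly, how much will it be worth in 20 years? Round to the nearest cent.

$259,236.13

i = 0.102/12 = 0.0085 per month; n = 20·12 = 240.
FV = 34,000 × (1 + 0.0085)^240 = 259,236.1296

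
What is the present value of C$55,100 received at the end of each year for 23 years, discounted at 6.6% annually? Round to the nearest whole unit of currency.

PV = PMT · [1 − (1+i)^(−n)] / i = 55100 · 11.667818 = 642,896.7881

C$642,897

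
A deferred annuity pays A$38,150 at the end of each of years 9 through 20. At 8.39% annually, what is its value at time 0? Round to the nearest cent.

PV at t=8 (ordinary 12-year annuity): 38150 × a(12|0.0839) = 38150 × 7.386142 = 281,781.3127
Discount back 8 years: 281,781.3127 × (1+0.0839)^(−8) = 281,781.3127 × 0.524912 = 147,910.3135

A$147,910.31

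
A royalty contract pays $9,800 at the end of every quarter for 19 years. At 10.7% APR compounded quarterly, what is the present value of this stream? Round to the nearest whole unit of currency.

Periodic rate i = 0.107/4 = 0.02675; n = 19 × 4 = 76 periods.
Annuity factor a(76|0.02675) = 32.355607; PV = 9800 × 32.355607 = 317,084.9529

$317,085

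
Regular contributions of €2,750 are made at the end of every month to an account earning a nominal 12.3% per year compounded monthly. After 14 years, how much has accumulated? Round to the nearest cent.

€1,219,893.13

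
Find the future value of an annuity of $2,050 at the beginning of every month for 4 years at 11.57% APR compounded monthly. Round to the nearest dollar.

i = 0.1157/12 = 0.00964167 per month; n = 4·12 = 48.
FV = 2050 × [(1+0.00964167)^48 − 1] / 0.00964167 × (1+i) = 2050 × 61.258950 = 125,580.8468
(Beginning-of-period payments → annuity-due factor ×(1+i).)

$125,581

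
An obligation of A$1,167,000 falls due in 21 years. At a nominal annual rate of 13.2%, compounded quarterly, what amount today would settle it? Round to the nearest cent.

i = 0.132/4 = 0.033 per quarter; n = 21·4 = 84.
PV = 1,167,000 / (1 + 0.033)^84 = 1,167,000 / 15.290687 = 76,320.9642

A$76,320.96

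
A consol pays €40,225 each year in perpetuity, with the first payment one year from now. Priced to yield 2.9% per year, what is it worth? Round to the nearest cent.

PV = C/r = 40225/0.029 = 1,387,068.9655

€1,387,068.97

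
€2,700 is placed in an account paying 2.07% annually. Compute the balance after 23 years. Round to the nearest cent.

€4,325.34

FV = 2,700 × (1 + 0.0207)^23 = 4,325.3415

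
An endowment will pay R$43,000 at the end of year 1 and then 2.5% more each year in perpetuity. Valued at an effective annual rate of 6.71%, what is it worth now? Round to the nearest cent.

PV = D₁/(r − g) = 43000/(0.0671 − 0.025) = 1,021,377.6722

R$1,021,377.67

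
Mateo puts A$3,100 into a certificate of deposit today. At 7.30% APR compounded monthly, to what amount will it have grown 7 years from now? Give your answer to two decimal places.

A$5,159.57

i = 0.073/12 = 0.00608333 per month; n = 7·12 = 84.
3,100 × (1+0.00608333)^84 = 3,100 × 1.664379 = 5,159.5744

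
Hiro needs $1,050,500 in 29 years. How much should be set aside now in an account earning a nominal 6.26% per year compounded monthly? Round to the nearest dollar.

$171,802

Periodic rate i = 0.0626/12 = 0.00521667; n = 29 × 12 = 348 periods.
Discount factor = (1+0.00521667)^(−348) = 0.163543; PV = 1,050,500 × 0.163543 = 171,801.5935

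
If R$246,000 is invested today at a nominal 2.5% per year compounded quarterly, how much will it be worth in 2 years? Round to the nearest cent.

R$258,572.45

Periodic rate i = 0.025/4 = 0.00625; n = 2 × 4 = 8 periods.
FV = PV·(1+i)^n = 246,000 × 1.051108 = 258,572.4522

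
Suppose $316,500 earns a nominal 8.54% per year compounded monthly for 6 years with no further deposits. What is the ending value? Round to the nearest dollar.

$527,373

i = 0.0854/12 = 0.00711667 per month; n = 6·12 = 72.
316,500 × (1+0.00711667)^72 = 316,500 × 1.666266 = 527,373.2521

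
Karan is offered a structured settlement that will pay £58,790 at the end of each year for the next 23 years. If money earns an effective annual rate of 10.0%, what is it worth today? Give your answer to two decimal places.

£522,244.41

PV = PMT · [1 − (1+i)^(−n)] / i = 58790 · 8.883218 = 522,244.4110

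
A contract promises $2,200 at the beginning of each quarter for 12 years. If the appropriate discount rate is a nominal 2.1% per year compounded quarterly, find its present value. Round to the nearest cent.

With 4 periods per year: i = 0.00525, n = 48.
PV = 2200 × [1 − (1+0.00525)^(−48)] / 0.00525 × (1+i) = 2200 × 42.554193 = 93,619.2243
(Beginning-of-period payments → annuity-due factor ×(1+i).)

$93,619.22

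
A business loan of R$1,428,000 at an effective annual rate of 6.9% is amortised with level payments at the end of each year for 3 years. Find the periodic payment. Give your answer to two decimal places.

Annuity-PV factor = 2.629118; PMT = 1.428e+06 / 2.629118 = 543,147.8976

R$543,147.90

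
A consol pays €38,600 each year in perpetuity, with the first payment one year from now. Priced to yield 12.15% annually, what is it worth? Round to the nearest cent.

PV = C/r = 38600/0.1215 = 317,695.4733

€317,695.47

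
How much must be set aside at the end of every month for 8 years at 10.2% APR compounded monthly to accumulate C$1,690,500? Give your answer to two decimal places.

C$11,461.92

i = 0.102/12 = 0.0085 per month; n = 8·12 = 96.
PMT = 1.6905e+06 / ( [(1+0.0085)^96 − 1] / 0.0085 ) = 1.6905e+06 / 147.488342 = 11,461.9228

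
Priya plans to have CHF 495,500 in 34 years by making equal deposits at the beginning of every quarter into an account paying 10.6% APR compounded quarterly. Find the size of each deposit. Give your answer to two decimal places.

CHF 375.56

i = 0.106/4 = 0.0265 per quarter; n = 34·4 = 136.
FV-annuity factor × (1+i) = 1319.361132; PMT = 495500 / 1319.361132 = 375.5606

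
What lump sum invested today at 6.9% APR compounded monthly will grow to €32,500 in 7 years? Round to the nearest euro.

€20,078

With 12 periods per year: i = 0.00575, n = 84.
PV = 32,500 / (1 + 0.00575)^84 = 32,500 / 1.618689 = 20,077.9744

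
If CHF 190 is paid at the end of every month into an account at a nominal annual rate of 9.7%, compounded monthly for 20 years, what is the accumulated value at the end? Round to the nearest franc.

CHF 138,791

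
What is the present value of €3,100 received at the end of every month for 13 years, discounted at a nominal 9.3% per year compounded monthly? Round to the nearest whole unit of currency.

Periodic rate i = 0.093/12 = 0.00775; n = 13 × 12 = 156 periods.
PV = 3100 × [1 − (1+0.00775)^(−156)] / 0.00775 = 3100 × 90.336761 = 280,043.9583

€280,044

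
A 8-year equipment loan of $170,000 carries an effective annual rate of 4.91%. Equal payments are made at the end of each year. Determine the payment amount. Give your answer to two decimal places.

$26,207.10

Annuity-PV factor = 6.486792; PMT = 170000 / 6.486792 = 26,207.0979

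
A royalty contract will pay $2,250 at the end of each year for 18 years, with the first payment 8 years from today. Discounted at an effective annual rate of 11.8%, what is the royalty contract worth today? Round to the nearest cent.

Value one period before first payment (t=7): 2250 × [1 − (1+0.118)^(−18)] / 0.118 = 2250 × 7.336515 = 16,507.1594
PV₀ = 16,507.1594 / (1+0.118)^7 = 16,507.1594 / 2.183195 = 7,561.0084

$7,561.01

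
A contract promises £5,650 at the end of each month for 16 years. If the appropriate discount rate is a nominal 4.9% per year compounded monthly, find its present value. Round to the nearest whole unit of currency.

With 12 periods per year: i = 0.00408333, n = 192.
PV = PMT · [1 − (1+i)^(−n)] / i = 5650 · 132.904782 = 750,912.0171

£750,912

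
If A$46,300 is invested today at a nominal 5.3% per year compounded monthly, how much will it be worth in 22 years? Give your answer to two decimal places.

A$148,201.76

Periodic rate i = 0.053/12 = 0.00441667; n = 22 × 12 = 264 periods.
46,300 × (1+0.00441667)^264 = 46,300 × 3.200902 = 148,201.7618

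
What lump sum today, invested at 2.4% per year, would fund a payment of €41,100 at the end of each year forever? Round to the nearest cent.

PV = C/r = 41100/0.024 = 1,712,500.0000

€1,712,500.00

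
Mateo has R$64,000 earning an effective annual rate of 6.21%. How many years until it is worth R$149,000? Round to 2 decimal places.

14.03 years

(1+i)^n = 149000/64000 = 2.32812, so n = ln 2.32812 / ln 1.0621 = 14.0264 years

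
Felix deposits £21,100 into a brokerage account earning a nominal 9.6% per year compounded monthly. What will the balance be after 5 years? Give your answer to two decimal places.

With 12 periods per year: i = 0.008, n = 60.
FV = PV·(1+i)^n = 21,100 × 1.612991 = 34,034.1087

£34,034.11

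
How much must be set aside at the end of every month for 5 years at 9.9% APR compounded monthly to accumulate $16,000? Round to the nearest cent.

$207.17

With 12 periods per year: i = 0.00825, n = 60.
FV-annuity factor = 77.232756; PMT = 16000 / 77.232756 = 207.1660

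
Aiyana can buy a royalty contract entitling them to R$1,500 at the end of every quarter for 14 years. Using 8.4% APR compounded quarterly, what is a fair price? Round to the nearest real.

R$49,122

Periodic rate i = 0.084/4 = 0.021; n = 14 × 4 = 56 periods.
PV = PMT · [1 − (1+i)^(−n)] / i = 1500 · 32.748083 = 49,122.1241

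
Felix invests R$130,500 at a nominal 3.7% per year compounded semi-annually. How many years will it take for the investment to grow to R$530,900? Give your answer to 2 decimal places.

Periodic rate i = 0.037/2 = 0.0185.
(1+i)^n = 530900/130500 = 4.06820, so n = ln 4.06820 / ln 1.0185 = 76.5481 half-years
= 76.5481/2 years

38.27 years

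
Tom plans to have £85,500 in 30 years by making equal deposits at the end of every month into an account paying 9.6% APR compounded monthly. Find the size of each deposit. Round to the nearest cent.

£41.18

Periodic rate i = 0.096/12 = 0.008; n = 30 × 12 = 360 periods.
PMT = 85500 / ( [(1+0.008)^360 − 1] / 0.008 ) = 85500 / 2076.413231 = 41.1768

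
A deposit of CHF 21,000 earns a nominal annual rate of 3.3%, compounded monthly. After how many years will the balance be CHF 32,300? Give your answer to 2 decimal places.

13.06 years

Periodic rate i = 0.033/12 = 0.00275.
n = ln(32300/21000) / ln(1+0.00275) = ln(1.53810) / 0.002746 = 156.7769 months
= 156.7769/12 years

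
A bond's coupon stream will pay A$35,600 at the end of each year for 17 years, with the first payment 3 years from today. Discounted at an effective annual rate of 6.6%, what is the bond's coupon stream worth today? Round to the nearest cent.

A$314,522.72

PV at t=2 (ordinary 17-year annuity): 35600 × a(17|0.066) = 35600 × 10.039601 = 357,409.7818
PV₀ = 357,409.7818 / (1+0.066)^2 = 357,409.7818 / 1.136356 = 314,522.7216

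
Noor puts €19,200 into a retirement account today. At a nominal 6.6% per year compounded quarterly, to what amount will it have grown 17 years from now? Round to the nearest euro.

€58,426

i = 0.066/4 = 0.0165 per quarter; n = 17·4 = 68.
FV = 19,200 × (1 + 0.0165)^68 = 58,425.6121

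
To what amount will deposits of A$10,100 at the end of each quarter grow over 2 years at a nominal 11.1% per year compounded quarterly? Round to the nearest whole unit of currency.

Periodic rate i = 0.111/4 = 0.02775; n = 2 × 4 = 8 periods.
FV = 10100 × [(1+0.02775)^8 − 1] / 0.02775 = 10100 × 8.821653 = 89,098.6955

A$89,099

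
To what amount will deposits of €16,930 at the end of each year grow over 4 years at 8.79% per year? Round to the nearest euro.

€77,184

FV = 16930 × [(1+0.0879)^4 − 1] / 0.0879 = 16930 × 4.558985 = 77,183.6125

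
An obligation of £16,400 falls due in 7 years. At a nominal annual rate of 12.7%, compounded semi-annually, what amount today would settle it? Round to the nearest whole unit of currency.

Periodic rate i = 0.127/2 = 0.0635; n = 7 × 2 = 14 periods.
Discount factor = (1+0.0635)^(−14) = 0.422353; PV = 16,400 × 0.422353 = 6,926.5812

£6,927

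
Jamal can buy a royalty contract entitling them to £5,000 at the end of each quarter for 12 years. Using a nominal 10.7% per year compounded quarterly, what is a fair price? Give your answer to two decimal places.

£134,272.96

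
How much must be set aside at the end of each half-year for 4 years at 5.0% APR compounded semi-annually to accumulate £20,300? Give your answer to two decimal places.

£2,323.69

Periodic rate i = 0.05/2 = 0.025; n = 4 × 2 = 8 periods.
PMT = 20300 / ( [(1+0.025)^8 − 1] / 0.025 ) = 20300 / 8.736116 = 2,323.6871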